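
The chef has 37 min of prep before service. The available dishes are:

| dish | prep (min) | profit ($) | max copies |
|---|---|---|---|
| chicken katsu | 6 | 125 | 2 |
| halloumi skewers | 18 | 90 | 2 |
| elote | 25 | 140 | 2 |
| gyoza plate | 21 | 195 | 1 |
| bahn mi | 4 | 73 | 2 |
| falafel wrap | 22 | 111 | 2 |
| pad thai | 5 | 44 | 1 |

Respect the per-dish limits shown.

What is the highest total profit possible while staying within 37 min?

518

Density check — chicken katsu 20.83, bahn mi 18.25, gyoza plate 9.29, pad thai 8.80 are the best per min.
A density-first pass picks 2×chicken katsu + 2×bahn mi + pad thai — 440 at 25 min.
The 9 min tied up in bahn mi and pad thai is better spent on gyoza plate — total rises to 518 (37 min).
Every other selection either busts 37 min or exceeds an availability limit or fails to beat 518.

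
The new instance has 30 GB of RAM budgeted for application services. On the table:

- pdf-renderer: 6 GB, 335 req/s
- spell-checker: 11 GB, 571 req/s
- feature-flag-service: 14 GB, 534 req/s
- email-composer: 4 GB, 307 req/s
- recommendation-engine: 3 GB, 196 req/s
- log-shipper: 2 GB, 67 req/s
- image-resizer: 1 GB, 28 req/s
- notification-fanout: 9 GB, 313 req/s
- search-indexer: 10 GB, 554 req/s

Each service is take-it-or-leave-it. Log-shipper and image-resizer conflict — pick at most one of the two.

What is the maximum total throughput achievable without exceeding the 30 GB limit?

Spell-checker + email-composer + recommendation-engine + log-shipper + search-indexer uses 30 of the 30 GB and totals 1695.

1695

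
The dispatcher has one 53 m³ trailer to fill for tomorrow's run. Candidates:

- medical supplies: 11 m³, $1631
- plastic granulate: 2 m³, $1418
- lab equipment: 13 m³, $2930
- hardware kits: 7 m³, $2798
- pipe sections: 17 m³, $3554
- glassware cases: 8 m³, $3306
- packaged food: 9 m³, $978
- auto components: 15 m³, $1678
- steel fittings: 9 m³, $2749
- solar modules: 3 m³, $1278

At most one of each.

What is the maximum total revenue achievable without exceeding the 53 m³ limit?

16110

Taking medical supplies + plastic granulate + lab equipment + hardware kits + glassware cases + steel fittings + solar modules: 53 m³ used, 16110 in revenue.
Next best is plastic granulate + lab equipment + hardware kits + glassware cases + packaged food + steel fittings + solar modules at 15457 (51 m³) — short by 653.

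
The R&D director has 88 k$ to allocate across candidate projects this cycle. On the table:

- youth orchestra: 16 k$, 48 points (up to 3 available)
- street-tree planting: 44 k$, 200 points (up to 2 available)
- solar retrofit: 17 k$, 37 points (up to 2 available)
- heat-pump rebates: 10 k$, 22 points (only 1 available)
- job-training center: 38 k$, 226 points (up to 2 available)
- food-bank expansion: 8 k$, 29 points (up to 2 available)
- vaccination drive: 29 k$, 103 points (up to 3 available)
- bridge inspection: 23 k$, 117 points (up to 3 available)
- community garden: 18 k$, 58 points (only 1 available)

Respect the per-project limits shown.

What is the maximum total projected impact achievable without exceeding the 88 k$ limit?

481

Best packing: 2×job-training center + food-bank expansion — 84 k$, 481 total.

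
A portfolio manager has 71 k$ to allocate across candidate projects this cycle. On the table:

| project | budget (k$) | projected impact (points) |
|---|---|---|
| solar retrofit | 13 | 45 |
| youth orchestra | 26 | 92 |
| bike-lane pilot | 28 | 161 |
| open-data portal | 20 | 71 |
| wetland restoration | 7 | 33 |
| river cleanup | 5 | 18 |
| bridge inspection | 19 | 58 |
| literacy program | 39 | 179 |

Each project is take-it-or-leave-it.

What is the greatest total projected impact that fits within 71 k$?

Taking the top-ratio projects first gives bike-lane pilot + open-data portal + wetland restoration + river cleanup for 283 (60 k$).
Dropping open-data portal and wetland restoration and river cleanup frees 32 k$; slotting in literacy program (39 k$) lifts the total to 340 at 67 k$.
The closest alternative, solar retrofit + bike-lane pilot + open-data portal + wetland restoration, reaches only 310.

340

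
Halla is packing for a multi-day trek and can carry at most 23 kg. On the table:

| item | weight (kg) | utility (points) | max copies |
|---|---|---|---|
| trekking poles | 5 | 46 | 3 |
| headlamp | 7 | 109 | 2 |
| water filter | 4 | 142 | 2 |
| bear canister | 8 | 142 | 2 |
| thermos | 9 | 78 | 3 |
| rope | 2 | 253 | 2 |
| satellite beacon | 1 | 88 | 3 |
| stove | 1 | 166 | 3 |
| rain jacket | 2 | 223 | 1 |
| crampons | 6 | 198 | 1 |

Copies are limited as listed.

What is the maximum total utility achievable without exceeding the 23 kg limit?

1831

Density check — stove 166.00, rope 126.50, rain jacket 111.50 are the best per kg.
Filling by ratio: 2×water filter + 2×rope + 3×satellite beacon + 3×stove + rain jacket for 1775, with 3 kg left unused.
Replace water filter with crampons: the trade gains 56 net, giving 1831 at 22 kg.
No other feasible combination exceeds 1831.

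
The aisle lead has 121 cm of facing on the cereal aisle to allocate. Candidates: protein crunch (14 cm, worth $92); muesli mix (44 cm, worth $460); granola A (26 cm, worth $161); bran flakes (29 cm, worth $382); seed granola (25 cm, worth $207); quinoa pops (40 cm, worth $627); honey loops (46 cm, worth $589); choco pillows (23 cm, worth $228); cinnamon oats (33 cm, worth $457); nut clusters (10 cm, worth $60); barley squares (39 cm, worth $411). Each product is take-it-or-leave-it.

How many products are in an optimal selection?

3

Optimal total is 1673.
One optimal bundle: quinoa pops + honey loops + cinnamon oats (119 cm).
Every optimal selection uses 3 products.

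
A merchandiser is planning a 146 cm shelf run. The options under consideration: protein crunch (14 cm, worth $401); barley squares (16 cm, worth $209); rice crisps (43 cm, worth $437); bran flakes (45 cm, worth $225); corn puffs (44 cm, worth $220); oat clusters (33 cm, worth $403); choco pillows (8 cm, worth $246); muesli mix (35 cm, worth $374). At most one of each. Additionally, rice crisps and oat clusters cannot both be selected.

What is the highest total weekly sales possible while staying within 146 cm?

Filling by ratio: protein crunch + barley squares + oat clusters + choco pillows + muesli mix for 1633, with 40 cm left unused.
Dropping barley squares and oat clusters frees 49 cm; slotting in rice crisps + bran flakes (88 cm) lifts the total to 1683 at 145 cm.
Next best is protein crunch + rice crisps + corn puffs + choco pillows + muesli mix at 1678 (144 cm) — short by 5.

1683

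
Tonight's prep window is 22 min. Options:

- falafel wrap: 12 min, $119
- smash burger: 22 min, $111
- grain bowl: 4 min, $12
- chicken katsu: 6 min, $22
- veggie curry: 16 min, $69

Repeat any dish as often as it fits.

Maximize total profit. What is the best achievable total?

Taking falafel wrap + grain bowl + chicken katsu: 22 min used, 153 in profit.
No other feasible combination exceeds 153.

153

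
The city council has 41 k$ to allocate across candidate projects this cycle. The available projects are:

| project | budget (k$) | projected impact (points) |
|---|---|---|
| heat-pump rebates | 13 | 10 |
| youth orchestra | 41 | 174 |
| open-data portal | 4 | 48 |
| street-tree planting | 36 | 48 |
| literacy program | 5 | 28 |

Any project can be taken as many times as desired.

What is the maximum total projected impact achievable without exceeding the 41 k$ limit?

480

By projected impact per k$: open-data portal 12.00, literacy program 5.60, youth orchestra 4.24, street-tree planting 1.33 lead.
10×open-data portal uses 40 of the 41 k$ and totals 480.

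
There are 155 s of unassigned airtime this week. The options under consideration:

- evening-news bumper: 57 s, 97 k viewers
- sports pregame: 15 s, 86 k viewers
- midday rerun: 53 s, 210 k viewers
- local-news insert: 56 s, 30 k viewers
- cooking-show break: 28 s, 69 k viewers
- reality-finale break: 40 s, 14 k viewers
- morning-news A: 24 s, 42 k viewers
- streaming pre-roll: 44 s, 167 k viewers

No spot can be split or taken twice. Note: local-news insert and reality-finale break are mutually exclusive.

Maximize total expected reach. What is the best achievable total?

532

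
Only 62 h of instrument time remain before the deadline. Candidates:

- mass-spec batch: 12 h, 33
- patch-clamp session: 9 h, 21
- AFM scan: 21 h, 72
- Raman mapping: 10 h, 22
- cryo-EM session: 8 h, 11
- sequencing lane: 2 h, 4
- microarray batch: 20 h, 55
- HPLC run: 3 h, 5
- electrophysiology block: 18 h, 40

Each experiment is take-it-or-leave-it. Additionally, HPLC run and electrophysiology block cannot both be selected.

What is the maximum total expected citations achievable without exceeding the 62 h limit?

181

By expected citations per h: AFM scan 3.43, mass-spec batch 2.75, microarray batch 2.75, patch-clamp session 2.33 lead.
The ratio ordering already packs tightly: mass-spec batch + patch-clamp session + AFM scan + microarray batch, 62 h, 181.
Next best is patch-clamp session + AFM scan + Raman mapping + sequencing lane + microarray batch at 174 (62 h) — short by 7.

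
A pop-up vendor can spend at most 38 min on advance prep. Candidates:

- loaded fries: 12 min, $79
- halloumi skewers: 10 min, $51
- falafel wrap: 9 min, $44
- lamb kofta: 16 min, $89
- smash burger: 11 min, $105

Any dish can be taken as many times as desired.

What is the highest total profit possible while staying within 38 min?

315

The ratio ordering already packs tightly: 3×smash burger, 33 min, 315.
Every other selection either busts 38 min or fails to beat 315.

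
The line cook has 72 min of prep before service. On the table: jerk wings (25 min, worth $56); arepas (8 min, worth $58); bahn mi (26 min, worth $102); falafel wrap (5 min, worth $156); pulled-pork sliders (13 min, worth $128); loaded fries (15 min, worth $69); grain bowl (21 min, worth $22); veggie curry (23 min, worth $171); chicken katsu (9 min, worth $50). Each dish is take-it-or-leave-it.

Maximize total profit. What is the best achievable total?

582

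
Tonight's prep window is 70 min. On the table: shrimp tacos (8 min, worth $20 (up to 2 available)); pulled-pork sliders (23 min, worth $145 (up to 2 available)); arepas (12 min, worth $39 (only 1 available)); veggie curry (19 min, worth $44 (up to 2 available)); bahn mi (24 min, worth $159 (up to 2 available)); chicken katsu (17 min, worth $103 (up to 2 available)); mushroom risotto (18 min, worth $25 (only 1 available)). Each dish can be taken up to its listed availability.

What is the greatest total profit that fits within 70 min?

Taking the top-ratio dishes first gives 2×bahn mi + chicken katsu for 421 (65 min).
Dropping bahn mi and chicken katsu frees 41 min; slotting in 2×pulled-pork sliders (46 min) lifts the total to 449 at 70 min.
No other feasible combination exceeds 449.

449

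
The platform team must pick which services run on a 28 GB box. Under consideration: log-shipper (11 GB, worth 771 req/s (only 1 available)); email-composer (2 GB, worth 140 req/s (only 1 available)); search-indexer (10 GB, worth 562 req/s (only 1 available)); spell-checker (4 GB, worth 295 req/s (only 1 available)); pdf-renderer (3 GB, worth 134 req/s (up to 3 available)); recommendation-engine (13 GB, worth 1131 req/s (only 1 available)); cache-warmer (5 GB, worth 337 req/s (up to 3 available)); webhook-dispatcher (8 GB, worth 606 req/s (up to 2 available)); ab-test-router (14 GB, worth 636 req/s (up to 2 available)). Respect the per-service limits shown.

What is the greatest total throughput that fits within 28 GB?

2214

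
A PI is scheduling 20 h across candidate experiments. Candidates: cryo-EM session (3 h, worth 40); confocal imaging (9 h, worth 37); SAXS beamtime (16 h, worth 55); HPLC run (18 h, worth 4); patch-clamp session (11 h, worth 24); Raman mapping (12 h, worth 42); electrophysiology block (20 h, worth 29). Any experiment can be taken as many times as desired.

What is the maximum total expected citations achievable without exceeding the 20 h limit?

Best packing: 6×cryo-EM session — 18 h, 240 total.
Every other selection either busts 20 h or fails to beat 240.

240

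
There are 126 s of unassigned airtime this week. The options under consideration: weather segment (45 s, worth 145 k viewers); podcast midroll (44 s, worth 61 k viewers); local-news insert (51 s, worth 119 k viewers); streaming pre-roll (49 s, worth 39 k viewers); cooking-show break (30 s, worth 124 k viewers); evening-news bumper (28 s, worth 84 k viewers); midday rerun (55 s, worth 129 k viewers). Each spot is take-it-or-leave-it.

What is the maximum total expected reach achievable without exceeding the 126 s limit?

388

Filling by ratio: weather segment + cooking-show break + evening-news bumper for 353, with 23 s left unused.
Dropping evening-news bumper frees 28 s; slotting in local-news insert (51 s) lifts the total to 388 at 126 s.
Every other selection either busts 126 s or fails to beat 388.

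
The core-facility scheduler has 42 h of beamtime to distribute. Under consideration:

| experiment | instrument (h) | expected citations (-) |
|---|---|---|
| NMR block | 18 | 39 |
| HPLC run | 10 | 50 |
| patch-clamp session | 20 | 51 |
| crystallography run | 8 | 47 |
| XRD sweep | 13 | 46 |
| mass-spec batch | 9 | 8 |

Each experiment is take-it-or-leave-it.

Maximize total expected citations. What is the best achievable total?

Density check — crystallography run 5.88, HPLC run 5.00, XRD sweep 3.54 are the best per h.
Taking HPLC run + crystallography run + XRD sweep + mass-spec batch: 40 h used, 151 in expected citations.
Runner-up HPLC run + patch-clamp session + crystallography run tops out at 148.

151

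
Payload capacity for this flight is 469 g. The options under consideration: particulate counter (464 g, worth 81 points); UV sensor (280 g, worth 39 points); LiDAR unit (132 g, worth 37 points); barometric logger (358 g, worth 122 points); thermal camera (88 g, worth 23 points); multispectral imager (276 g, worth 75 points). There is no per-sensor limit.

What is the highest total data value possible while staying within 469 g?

Best packing: barometric logger + thermal camera — 446 g, 145 total.

145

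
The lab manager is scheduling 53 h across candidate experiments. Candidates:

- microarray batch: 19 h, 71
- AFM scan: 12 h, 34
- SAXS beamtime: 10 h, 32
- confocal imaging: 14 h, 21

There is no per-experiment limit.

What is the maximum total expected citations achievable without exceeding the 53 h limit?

Ranking by ratio (expected citations/h): microarray batch 3.74, SAXS beamtime 3.20, AFM scan 2.83, confocal imaging 1.50.
Greedy by ratio would take 2×microarray batch + SAXS beamtime: 48 h used, total 174.
The 10 h tied up in SAXS beamtime is better spent on AFM scan — total rises to 176 (50 h).
That's the maximum — no swap from here does better than 176.

176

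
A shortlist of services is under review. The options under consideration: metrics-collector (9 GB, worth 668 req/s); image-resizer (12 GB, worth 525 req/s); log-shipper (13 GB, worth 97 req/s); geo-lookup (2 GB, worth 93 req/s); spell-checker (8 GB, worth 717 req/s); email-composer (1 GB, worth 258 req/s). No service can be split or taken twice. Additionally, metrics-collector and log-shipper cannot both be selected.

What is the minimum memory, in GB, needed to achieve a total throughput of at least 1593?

Need the lightest bundle worth ≥ 1593.
metrics-collector + spell-checker + email-composer: 1643 throughput at 18 GB.
Any bundle with less than 18 GB falls short of 1593.

18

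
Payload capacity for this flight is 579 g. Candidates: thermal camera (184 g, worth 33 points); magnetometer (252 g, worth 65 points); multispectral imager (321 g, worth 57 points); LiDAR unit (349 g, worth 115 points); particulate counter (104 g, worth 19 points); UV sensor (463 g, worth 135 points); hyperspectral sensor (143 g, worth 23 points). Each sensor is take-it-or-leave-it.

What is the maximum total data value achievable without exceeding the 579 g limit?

By data value per g: LiDAR unit 0.33, UV sensor 0.29, magnetometer 0.26, particulate counter 0.18 lead.
Taking the top-ratio sensors first gives LiDAR unit + particulate counter for 134 (453 g).
The 349 g tied up in LiDAR unit is better spent on UV sensor — total rises to 154 (567 g).
Nothing else within 579 g beats 154.

154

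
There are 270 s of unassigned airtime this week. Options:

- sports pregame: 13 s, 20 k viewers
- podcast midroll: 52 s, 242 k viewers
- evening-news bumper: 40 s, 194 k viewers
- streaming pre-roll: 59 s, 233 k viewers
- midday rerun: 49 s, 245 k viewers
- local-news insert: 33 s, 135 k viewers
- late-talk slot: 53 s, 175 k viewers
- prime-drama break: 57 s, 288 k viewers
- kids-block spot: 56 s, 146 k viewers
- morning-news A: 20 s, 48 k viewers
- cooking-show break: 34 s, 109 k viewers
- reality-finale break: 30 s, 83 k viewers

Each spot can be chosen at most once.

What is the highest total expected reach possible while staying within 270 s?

By expected reach per s: prime-drama break 5.05, midday rerun 5.00, evening-news bumper 4.85 lead.
Filling by ratio: podcast midroll + evening-news bumper + midday rerun + local-news insert + prime-drama break + cooking-show break for 1213, with 5 s left unused.
The 67 s tied up in local-news insert and cooking-show break is better spent on sports pregame + streaming pre-roll — total rises to 1222 (270 s).
Runner-up podcast midroll + evening-news bumper + midday rerun + local-news insert + prime-drama break + cooking-show break tops out at 1213.

1222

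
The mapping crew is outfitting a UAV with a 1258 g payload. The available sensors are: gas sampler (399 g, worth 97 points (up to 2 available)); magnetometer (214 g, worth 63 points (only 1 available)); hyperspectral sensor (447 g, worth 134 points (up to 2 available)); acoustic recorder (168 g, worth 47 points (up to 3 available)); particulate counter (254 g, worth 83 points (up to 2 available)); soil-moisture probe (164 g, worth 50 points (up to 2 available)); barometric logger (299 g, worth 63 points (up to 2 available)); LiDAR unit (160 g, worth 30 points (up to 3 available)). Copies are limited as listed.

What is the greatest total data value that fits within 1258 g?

Filling by ratio: magnetometer + acoustic recorder + 2×particulate counter + 2×soil-moisture probe for 376, with 40 g left unused.
Replace acoustic recorder and particulate counter with hyperspectral sensor: the trade gains 4 net, giving 380 at 1243 g.
Every other selection either busts 1258 g or exceeds an availability limit or fails to beat 380.

380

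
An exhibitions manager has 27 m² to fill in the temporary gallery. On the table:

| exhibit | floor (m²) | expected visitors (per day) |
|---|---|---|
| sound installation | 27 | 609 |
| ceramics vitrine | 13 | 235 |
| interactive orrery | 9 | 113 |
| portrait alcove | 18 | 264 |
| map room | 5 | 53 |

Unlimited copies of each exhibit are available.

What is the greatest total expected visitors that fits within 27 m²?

609

Best packing: sound installation — 27 m², 609 total.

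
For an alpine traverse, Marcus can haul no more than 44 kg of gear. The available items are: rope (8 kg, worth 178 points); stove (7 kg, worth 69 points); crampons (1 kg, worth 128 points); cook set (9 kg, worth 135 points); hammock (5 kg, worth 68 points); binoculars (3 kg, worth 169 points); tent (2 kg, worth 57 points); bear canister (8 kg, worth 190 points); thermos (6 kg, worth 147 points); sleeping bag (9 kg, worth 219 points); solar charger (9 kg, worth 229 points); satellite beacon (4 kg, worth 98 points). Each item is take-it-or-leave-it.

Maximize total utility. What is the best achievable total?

1268

Ranking by ratio (utility/kg): crampons 128.00, binoculars 56.33, tent 28.50, solar charger 25.44.
The ratio heuristic lands on crampons + binoculars + tent + bear canister + thermos + sleeping bag + solar charger + satellite beacon (1237) but leaves 2 kg idle.
The 6 kg tied up in thermos is better spent on rope — total rises to 1268 (44 kg).
Runner-up rope + crampons + binoculars + bear canister + thermos + sleeping bag + solar charger tops out at 1260.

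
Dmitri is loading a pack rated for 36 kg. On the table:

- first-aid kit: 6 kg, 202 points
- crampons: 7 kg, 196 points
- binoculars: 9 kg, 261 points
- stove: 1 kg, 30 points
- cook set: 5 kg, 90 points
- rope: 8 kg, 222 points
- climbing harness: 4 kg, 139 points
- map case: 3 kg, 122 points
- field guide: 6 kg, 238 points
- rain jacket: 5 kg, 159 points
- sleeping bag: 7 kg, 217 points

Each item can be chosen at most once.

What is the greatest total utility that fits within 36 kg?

1209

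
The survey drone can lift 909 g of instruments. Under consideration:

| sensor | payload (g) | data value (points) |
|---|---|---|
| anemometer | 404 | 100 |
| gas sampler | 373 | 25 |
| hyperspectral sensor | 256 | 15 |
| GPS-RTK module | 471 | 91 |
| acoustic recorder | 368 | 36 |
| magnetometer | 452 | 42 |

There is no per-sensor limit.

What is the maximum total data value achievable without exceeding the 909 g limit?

200

The ratio ordering already packs tightly: 2×anemometer, 808 g, 200.
Every other selection either busts 909 g or fails to beat 200.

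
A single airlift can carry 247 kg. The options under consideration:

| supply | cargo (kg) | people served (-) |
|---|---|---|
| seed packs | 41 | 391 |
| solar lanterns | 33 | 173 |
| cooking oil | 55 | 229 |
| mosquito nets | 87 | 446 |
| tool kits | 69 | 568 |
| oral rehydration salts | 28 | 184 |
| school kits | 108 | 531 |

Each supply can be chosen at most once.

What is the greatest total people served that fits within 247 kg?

1674

Filling by ratio: seed packs + solar lanterns + cooking oil + tool kits + oral rehydration salts for 1545, with 21 kg left unused.
The 88 kg tied up in solar lanterns and cooking oil is better spent on school kits — total rises to 1674 (246 kg).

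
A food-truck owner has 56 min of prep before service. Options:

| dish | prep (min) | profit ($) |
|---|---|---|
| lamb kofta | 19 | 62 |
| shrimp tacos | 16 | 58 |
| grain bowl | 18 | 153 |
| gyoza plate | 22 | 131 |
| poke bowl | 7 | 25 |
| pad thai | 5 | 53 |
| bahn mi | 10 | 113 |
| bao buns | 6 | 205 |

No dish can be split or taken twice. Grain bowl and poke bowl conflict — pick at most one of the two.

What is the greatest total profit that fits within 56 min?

The ratio heuristic lands on shrimp tacos + grain bowl + pad thai + bahn mi + bao buns (582) but leaves 1 min idle.
The 21 min tied up in shrimp tacos and pad thai is better spent on gyoza plate — total rises to 602 (56 min).

602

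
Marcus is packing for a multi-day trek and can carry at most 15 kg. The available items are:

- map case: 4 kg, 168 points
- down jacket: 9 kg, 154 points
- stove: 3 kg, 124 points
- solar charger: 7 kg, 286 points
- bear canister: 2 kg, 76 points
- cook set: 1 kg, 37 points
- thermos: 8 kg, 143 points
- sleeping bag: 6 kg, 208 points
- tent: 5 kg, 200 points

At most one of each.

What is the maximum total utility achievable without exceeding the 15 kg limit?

615

Taking map case + stove + solar charger + cook set: 15 kg used, 615 in utility.
The closest alternative, stove + solar charger + tent, reaches only 610.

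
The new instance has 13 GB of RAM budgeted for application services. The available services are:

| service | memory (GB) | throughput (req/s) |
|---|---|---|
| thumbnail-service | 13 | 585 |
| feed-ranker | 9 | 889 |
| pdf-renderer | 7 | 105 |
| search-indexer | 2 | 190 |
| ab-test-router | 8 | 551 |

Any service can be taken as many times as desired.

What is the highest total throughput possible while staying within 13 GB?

Best packing: feed-ranker + 2×search-indexer — 13 GB, 1269 total.
That's the maximum — no swap from here does better than 1269.

1269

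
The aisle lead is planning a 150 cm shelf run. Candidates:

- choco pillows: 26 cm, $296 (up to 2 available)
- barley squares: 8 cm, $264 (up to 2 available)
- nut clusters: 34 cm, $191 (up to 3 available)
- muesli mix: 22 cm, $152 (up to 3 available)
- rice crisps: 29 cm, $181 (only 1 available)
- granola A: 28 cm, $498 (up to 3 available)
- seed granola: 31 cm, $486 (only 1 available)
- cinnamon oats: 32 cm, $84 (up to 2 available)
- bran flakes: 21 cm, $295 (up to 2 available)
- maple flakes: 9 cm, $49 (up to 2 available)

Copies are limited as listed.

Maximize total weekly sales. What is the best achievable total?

Ranking by ratio (weekly sales/cm): barley squares 33.00, granola A 17.79, seed granola 15.68.
Greedy by ratio would take 2×barley squares + 3×granola A + seed granola + 2×maple flakes: 149 cm used, total 2606.
Replace seed granola and 2×maple flakes with choco pillows + bran flakes: the trade gains 7 net, giving 2613 at 147 cm.

2613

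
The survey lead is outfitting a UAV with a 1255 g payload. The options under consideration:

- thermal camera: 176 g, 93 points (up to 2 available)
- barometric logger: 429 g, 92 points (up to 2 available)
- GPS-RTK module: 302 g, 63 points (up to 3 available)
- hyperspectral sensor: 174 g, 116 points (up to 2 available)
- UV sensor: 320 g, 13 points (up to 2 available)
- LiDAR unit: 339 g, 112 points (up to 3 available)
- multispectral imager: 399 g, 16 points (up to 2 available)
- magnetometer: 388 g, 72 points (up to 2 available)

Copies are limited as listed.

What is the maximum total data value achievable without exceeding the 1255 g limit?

549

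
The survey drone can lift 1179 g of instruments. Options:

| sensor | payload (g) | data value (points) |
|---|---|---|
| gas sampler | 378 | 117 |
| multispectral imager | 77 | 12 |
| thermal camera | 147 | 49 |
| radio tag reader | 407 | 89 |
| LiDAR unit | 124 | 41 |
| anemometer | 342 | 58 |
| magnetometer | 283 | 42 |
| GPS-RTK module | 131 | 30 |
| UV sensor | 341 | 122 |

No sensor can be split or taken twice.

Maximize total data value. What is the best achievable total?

Best packing: gas sampler + thermal camera + LiDAR unit + GPS-RTK module + UV sensor — 1121 g, 359 total.
The closest alternative, gas sampler + multispectral imager + thermal camera + LiDAR unit + UV sensor, reaches only 341.

359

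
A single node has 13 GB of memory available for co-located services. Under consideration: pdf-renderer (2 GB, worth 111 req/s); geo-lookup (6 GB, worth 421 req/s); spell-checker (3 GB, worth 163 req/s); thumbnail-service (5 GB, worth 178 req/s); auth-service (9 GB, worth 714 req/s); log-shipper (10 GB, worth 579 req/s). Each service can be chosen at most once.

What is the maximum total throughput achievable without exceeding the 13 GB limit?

Greedy by ratio would take pdf-renderer + auth-service: 11 GB used, total 825.
The 2 GB tied up in pdf-renderer is better spent on spell-checker — total rises to 877 (12 GB).

877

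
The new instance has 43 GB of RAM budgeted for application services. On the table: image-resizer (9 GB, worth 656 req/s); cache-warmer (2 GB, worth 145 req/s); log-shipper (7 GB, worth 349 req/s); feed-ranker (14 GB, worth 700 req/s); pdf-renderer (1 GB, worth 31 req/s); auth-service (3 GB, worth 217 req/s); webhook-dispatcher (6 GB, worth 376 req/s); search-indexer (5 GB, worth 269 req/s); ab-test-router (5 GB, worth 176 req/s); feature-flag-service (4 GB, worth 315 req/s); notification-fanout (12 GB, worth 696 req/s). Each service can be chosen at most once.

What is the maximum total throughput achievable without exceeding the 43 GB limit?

Ranking by ratio (throughput/GB): feature-flag-service 78.75, image-resizer 72.89, cache-warmer 72.50, auth-service 72.33.
Greedy by ratio would take image-resizer + cache-warmer + pdf-renderer + auth-service + webhook-dispatcher + search-indexer + feature-flag-service + notification-fanout: 42 GB used, total 2705.
The 6 GB tied up in pdf-renderer and search-indexer is better spent on log-shipper — total rises to 2754 (43 GB).
Every other selection either busts 43 GB or fails to beat 2754.

2754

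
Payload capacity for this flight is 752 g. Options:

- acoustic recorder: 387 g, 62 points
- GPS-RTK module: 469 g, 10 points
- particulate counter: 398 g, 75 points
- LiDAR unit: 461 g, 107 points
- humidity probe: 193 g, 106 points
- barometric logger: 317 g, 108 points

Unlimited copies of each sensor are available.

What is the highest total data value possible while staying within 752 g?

320

Greedy by ratio would take 3×humidity probe: 579 g used, total 318.
Replace humidity probe with barometric logger: the trade gains 2 net, giving 320 at 703 g.
That's the maximum — no swap from here does better than 320.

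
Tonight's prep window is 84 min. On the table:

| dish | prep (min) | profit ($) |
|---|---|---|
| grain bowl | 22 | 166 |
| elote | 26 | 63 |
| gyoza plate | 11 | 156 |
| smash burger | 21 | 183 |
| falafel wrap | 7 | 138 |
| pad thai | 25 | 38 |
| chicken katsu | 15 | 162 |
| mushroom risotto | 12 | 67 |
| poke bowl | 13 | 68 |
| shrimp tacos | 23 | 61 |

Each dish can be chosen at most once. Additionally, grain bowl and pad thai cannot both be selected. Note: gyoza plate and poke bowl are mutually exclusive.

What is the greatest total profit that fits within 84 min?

805

The ratio ordering already packs tightly: grain bowl + gyoza plate + smash burger + falafel wrap + chicken katsu, 76 min, 805.
That's the maximum — no feasible swap from here does better than 805.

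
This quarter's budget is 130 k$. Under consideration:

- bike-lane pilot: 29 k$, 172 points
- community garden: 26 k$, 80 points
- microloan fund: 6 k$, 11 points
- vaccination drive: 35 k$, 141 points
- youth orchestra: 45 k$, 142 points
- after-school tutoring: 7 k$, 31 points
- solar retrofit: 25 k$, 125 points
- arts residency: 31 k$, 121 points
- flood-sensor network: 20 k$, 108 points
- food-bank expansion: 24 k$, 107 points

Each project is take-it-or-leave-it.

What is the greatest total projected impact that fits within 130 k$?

633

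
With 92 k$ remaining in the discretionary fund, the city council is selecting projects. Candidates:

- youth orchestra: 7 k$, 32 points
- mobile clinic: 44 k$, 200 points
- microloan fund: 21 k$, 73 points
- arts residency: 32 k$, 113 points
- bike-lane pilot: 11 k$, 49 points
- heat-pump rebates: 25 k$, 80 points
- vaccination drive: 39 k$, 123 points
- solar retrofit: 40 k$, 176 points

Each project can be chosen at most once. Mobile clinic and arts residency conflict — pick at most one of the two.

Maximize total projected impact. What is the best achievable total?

408

Taking the top-ratio projects first gives youth orchestra + mobile clinic + microloan fund + bike-lane pilot for 354 (83 k$).
Dropping microloan fund and bike-lane pilot frees 32 k$; slotting in solar retrofit (40 k$) lifts the total to 408 at 91 k$.
Every other selection either busts 92 k$ or breaks a pairing rule or fails to beat 408.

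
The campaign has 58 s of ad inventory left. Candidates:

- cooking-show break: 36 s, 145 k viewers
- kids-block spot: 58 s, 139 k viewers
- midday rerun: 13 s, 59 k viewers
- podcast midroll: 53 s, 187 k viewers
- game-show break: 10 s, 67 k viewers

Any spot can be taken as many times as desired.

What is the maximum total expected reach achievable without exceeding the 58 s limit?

Ranking by ratio (expected reach/s): game-show break 6.70, midday rerun 4.54, cooking-show break 4.03, podcast midroll 3.53.
Taking 5×game-show break: 50 s used, 335 in expected reach.
That's the maximum — no swap from here does better than 335.

335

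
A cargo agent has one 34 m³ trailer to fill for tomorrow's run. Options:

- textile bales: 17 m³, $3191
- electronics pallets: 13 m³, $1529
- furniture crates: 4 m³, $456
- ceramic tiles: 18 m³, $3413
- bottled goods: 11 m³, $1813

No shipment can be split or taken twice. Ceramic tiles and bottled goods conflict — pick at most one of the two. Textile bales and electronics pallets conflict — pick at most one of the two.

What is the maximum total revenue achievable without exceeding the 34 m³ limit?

5460

Best packing: textile bales + furniture crates + bottled goods — 32 m³, 5460 total.
Nothing else feasible within 34 m³ beats 5460.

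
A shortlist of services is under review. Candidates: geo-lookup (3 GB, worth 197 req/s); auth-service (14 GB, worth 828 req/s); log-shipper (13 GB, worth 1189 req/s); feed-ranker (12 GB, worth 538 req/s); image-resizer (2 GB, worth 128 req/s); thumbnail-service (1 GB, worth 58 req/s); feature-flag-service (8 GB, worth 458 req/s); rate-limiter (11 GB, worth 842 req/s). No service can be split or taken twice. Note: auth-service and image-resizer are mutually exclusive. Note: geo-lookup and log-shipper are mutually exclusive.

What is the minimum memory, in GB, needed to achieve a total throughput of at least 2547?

33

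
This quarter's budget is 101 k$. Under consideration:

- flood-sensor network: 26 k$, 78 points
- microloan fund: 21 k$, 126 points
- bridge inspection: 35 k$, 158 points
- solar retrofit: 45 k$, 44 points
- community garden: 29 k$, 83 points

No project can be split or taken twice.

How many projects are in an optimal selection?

Optimal total is 367.
One optimal bundle: microloan fund + bridge inspection + community garden (85 k$).
All optima have 3 projects.

3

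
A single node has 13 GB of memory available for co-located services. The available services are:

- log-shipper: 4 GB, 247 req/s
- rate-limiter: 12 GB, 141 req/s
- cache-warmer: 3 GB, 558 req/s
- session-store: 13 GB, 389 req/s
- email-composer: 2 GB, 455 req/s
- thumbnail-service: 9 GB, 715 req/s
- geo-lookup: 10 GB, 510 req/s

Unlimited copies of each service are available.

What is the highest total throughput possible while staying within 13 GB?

By throughput per GB: email-composer 227.50, cache-warmer 186.00, thumbnail-service 79.44 lead.
A density-first pass picks 6×email-composer — 2730 at 12 GB.
Dropping email-composer frees 2 GB; slotting in cache-warmer (3 GB) lifts the total to 2833 at 13 GB.
Every other selection either busts 13 GB or fails to beat 2833.

2833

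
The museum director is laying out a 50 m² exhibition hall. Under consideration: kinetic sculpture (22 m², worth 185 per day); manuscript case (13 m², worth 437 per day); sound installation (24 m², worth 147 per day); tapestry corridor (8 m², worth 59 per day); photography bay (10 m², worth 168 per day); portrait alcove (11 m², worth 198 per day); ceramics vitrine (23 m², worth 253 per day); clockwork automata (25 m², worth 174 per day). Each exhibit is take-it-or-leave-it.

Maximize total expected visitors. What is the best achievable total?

888

A density-first pass picks manuscript case + tapestry corridor + photography bay + portrait alcove — 862 at 42 m².
Dropping tapestry corridor and photography bay frees 18 m²; slotting in ceramics vitrine (23 m²) lifts the total to 888 at 47 m².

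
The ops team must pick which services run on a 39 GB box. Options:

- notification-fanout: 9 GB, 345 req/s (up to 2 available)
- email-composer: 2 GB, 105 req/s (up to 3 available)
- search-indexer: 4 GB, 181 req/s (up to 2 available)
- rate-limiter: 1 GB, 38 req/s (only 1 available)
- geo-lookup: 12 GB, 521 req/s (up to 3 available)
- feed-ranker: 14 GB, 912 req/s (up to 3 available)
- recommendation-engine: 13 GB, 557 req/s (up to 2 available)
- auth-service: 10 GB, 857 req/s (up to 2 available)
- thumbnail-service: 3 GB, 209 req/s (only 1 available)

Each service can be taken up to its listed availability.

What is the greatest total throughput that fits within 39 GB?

2940

Best packing: email-composer + feed-ranker + 2×auth-service + thumbnail-service — 39 GB, 2940 total.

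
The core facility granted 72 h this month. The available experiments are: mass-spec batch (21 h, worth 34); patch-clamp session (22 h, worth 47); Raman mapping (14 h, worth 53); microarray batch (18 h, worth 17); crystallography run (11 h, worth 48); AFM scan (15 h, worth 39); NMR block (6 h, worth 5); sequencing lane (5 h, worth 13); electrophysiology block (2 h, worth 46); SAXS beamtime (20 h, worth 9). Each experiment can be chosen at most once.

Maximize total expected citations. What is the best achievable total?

246

Best packing: patch-clamp session + Raman mapping + crystallography run + AFM scan + sequencing lane + electrophysiology block — 69 h, 246 total.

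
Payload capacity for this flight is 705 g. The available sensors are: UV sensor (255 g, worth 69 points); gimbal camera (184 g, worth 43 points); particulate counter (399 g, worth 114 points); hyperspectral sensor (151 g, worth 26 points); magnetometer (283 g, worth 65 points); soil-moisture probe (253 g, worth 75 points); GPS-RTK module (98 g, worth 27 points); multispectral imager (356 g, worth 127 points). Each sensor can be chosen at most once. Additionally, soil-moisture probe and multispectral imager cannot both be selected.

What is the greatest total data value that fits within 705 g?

197

Gimbal camera + GPS-RTK module + multispectral imager uses 638 of the 705 g and totals 197.
The spare 67 g is too small for any remaining sensor, and no feasible exchange beats 197.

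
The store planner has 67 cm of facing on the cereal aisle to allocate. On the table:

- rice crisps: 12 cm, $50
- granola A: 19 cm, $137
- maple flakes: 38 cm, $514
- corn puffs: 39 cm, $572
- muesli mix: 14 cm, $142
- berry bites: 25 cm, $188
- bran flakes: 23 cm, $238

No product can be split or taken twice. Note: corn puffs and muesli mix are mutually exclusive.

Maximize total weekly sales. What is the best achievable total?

810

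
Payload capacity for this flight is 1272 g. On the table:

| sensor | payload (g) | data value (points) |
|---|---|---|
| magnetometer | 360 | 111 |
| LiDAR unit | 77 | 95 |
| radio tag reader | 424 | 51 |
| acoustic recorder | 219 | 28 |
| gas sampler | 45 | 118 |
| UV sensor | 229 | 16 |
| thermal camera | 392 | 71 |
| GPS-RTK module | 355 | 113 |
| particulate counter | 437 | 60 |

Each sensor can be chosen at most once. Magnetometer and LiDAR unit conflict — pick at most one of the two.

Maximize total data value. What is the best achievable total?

Taking LiDAR unit + acoustic recorder + gas sampler + thermal camera + GPS-RTK module: 1088 g used, 425 in data value.
The closest alternative, LiDAR unit + acoustic recorder + gas sampler + GPS-RTK module + particulate counter, reaches only 414.

425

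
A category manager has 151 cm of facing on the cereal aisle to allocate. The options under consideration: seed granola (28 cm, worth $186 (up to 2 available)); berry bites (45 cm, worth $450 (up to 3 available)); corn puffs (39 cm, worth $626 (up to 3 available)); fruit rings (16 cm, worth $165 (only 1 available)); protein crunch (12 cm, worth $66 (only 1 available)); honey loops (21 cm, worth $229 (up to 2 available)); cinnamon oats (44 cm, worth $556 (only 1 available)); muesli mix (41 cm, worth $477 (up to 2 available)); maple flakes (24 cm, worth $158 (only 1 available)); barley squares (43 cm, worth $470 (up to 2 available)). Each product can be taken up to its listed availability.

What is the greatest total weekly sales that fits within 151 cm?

Best packing: 3×corn puffs + protein crunch + honey loops — 150 cm, 2173 total.
Nothing else within 151 cm beats 2173.

2173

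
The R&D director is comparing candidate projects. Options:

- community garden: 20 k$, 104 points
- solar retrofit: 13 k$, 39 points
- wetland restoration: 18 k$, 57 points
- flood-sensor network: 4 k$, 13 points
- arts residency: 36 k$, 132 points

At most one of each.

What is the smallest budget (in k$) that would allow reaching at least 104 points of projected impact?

20

Minimise k$ subject to total projected impact ≥ 104.
community garden: 104 projected impact at 20 k$.
Any bundle with less than 20 k$ falls short of 104.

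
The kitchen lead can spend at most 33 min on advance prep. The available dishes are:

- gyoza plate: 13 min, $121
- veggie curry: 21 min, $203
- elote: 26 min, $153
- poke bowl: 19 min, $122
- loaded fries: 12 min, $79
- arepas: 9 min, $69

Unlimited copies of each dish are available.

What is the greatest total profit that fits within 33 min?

282

By profit per min: veggie curry 9.67, gyoza plate 9.31, arepas 7.67, loaded fries 6.58 lead.
A density-first pass picks veggie curry + arepas — 272 at 30 min.
Dropping arepas frees 9 min; slotting in loaded fries (12 min) lifts the total to 282 at 33 min.
That's the maximum — no swap from here does better than 282.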